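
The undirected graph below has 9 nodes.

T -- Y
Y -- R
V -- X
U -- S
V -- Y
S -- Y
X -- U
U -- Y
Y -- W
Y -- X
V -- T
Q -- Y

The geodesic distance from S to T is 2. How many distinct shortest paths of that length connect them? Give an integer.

The shortest distance is 2, and the only length-2 path is S–Y–T. So there is exactly 1 shortest path.

1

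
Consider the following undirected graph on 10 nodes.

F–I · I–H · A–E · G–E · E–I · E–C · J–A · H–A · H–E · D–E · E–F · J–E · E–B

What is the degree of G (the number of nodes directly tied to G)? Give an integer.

G is directly tied to E. That is 1 neighbor, so the degree of G is 1.

1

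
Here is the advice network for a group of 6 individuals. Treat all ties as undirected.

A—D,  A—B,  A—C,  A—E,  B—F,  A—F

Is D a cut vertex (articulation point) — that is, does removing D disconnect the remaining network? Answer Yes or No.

Even without D, every remaining node can still reach every other (the residual graph is connected), so D is not a cut vertex.

No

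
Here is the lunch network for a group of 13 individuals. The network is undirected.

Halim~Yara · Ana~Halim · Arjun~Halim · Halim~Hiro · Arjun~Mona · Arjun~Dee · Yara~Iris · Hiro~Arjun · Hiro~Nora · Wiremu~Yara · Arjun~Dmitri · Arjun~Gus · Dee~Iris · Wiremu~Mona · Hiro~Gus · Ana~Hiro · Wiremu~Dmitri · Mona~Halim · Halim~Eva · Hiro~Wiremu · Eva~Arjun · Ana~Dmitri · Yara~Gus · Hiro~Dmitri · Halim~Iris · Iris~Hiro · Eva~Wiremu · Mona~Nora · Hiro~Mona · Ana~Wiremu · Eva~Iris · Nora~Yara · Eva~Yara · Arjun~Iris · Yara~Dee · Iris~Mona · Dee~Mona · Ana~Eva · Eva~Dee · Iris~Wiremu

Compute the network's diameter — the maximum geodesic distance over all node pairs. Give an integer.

2

Eccentricity of each node (its greatest distance to any other): Ana:2, Arjun:2, Dee:2, Dmitri:2, Eva:2, Gus:2, Halim:2, Hiro:2, Iris:2, Mona:2, Nora:2, Wiremu:2, Yara:2.
The maximum eccentricity is 2, realized for instance by the pair Gus–Iris via Gus – Yara – Iris. So the diameter is 2.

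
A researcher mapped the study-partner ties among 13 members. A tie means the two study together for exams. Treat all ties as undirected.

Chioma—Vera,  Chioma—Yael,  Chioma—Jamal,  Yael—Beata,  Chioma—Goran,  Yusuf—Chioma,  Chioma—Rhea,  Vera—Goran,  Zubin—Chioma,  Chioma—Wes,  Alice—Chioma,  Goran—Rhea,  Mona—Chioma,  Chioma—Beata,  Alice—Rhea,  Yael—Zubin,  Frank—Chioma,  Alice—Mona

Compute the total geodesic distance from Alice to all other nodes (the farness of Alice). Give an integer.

21

Distances from Alice: Beata:2, Chioma:1, Frank:2, Goran:2, Jamal:2, Mona:1, Rhea:1, Vera:2, Wes:2, Yael:2, Yusuf:2, Zubin:2.
Sum = 2 + 1 + 2 + 2 + 2 + 1 + 1 + 2 + 2 + 2 + 2 + 2 = 21.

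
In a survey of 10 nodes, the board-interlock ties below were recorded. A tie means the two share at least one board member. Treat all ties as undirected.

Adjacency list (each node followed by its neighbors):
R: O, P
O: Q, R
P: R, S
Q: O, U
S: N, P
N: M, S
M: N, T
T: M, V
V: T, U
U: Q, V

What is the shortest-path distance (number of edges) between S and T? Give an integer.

One shortest route is S – N – M – T, which uses 3 edges, and at distance 2 from S we only reach {M, R}, which does not include T. So d(S,T) = 3.

3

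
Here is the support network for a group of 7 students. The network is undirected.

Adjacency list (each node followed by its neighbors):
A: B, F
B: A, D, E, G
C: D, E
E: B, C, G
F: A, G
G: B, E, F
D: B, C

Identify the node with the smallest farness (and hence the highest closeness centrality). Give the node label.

Farness (sum of distances to all others) for each node — A:11, B:8, C:12, D:11, E:9, F:12, G:9.
The smallest farness is 8, for B, so B has the highest closeness.

B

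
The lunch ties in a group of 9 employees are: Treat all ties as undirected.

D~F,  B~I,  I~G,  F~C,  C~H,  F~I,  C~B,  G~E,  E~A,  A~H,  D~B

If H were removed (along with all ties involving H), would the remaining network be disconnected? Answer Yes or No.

No

Even without H, every remaining node can still reach every other (the residual graph is connected), so H is not a cut vertex.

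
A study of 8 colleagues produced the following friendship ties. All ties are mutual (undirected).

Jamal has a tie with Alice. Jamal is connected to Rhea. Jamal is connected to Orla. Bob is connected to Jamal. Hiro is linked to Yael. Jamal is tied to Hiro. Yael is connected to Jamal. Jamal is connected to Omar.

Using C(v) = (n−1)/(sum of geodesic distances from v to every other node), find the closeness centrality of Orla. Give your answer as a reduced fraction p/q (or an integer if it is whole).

Distances from Orla: Alice:2, Bob:2, Hiro:2, Jamal:1, Omar:2, Rhea:2, Yael:2. Sum = 13.
n = 8, so closeness = 7/13.

7/13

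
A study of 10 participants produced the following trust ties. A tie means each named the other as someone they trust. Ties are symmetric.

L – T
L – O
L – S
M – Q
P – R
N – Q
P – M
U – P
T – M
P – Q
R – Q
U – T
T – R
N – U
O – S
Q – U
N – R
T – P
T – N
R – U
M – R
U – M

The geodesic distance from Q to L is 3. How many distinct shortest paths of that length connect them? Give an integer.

5

The shortest distance is 3. The length-3 paths are: Q–R–T–L; Q–N–T–L; Q–P–T–L; Q–M–T–L; Q–U–T–L.
That gives 5 distinct shortest paths.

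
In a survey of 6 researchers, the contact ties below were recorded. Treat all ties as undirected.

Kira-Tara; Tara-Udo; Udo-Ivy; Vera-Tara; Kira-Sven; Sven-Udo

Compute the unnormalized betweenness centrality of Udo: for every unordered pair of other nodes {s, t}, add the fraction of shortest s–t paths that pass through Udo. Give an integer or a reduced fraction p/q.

5

Pairs whose geodesics pass through Udo — Tara–Ivy: 1; Tara–Sven: 1/2; Ivy–Sven: 1; Ivy–Vera: 1; Ivy–Kira: 2/2; Sven–Vera: 1/2.
All other pairs contribute 0.
Summing the contributions gives betweenness(Udo) = 5.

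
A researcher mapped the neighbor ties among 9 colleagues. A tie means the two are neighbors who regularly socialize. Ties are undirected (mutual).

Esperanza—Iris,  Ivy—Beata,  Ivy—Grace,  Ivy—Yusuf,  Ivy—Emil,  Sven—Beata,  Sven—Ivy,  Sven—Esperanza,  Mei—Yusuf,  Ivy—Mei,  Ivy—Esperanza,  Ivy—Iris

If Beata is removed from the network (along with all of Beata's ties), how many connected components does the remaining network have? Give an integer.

1

Beata's neighbors (Ivy and Sven) remain reachable from one another through other ties, so the rest of the network stays in one piece.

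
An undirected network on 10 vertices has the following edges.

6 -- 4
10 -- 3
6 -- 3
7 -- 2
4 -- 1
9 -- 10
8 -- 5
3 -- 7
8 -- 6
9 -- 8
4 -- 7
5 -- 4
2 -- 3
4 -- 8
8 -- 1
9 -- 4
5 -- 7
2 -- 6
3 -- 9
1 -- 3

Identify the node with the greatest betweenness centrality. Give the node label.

3

Unnormalized betweenness of each node: 1:7/12, 2:1/3, 3:26/3, 4:14/3, 5:1/2, 6:25/12, 7:37/12, 8:17/6, 9:13/4, 10:0.
3 has the largest value, 26/3, making it the main broker — the node through which the most shortest paths run.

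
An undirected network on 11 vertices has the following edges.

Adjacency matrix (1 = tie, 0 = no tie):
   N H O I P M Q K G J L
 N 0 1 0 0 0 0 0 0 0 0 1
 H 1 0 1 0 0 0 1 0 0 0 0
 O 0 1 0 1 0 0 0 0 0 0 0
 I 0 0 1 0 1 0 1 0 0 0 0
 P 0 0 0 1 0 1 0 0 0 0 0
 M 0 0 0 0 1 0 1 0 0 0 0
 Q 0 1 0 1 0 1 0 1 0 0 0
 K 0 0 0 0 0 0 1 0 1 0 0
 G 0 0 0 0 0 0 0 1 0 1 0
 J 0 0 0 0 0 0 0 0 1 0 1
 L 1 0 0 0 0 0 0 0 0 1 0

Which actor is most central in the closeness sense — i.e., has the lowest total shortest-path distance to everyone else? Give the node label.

Farness (sum of distances to all others) for each node — G:26, H:20, I:23, J:29, K:22, L:28, M:25, N:24, O:25, P:30, Q:18.
The smallest farness is 18, for Q, so Q has the highest closeness.

Q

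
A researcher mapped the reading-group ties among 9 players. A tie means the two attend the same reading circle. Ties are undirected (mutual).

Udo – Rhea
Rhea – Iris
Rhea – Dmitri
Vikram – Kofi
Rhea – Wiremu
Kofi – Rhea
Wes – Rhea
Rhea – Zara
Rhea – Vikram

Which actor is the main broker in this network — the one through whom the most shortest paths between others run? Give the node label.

Unnormalized betweenness of each node: Dmitri:0, Iris:0, Kofi:0, Rhea:27, Udo:0, Vikram:0, Wes:0, Wiremu:0, Zara:0.
Rhea has the largest value, 27, making it the main broker — the node through which the most shortest paths run.

Rhea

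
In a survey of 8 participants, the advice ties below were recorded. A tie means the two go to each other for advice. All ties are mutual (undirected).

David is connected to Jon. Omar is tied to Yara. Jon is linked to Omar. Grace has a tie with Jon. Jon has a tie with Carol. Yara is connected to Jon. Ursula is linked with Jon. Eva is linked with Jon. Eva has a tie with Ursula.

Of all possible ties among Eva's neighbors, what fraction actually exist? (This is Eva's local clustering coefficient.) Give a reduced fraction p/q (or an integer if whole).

Eva's neighbors: Jon and Ursula (k = 2).
Possible neighbor pairs: C(2,2) = 1. Edges among them: Jon–Ursula → e = 1.
Clustering(Eva) = 1/1.

1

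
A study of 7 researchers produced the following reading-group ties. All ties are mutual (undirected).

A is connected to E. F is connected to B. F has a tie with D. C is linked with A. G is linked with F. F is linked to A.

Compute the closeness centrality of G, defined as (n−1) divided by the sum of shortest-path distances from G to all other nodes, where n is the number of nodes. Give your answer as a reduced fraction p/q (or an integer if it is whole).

6/13

Distances from G: A:2, B:2, C:3, D:2, E:3, F:1. Sum = 13.
n = 7, so closeness = 6/13.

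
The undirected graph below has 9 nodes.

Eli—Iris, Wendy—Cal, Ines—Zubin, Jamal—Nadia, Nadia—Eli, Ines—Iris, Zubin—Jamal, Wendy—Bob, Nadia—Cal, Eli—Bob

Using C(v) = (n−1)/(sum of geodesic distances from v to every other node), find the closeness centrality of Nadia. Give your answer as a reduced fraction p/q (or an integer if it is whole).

Distances from Nadia: Bob:2, Cal:1, Eli:1, Ines:3, Iris:2, Jamal:1, Wendy:2, Zubin:2. Sum = 14.
n = 9, so closeness = 8/14 = 4/7.

4/7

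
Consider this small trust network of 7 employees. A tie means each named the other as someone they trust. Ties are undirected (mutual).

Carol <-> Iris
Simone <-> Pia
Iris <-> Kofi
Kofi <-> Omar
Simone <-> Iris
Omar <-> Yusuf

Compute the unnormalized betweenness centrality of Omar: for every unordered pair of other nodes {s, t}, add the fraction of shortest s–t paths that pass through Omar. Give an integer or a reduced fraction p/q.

5

Pairs whose geodesics pass through Omar — Iris–Yusuf: 1; Kofi–Yusuf: 1; Carol–Yusuf: 1; Pia–Yusuf: 1; Simone–Yusuf: 1.
All other pairs contribute 0.
Summing the contributions gives betweenness(Omar) = 5.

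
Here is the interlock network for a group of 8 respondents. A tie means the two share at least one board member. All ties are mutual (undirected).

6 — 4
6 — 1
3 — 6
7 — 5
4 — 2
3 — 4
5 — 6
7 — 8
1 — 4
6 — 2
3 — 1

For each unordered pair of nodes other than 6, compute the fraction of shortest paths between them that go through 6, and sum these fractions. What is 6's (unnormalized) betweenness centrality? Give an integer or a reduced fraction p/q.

13

Pairs whose geodesics pass through 6 — 5–1: 1; 5–4: 1; 5–3: 1; 5–2: 1; 8–1: 1; 8–4: 1; 8–3: 1; 8–2: 1; 7–1: 1; 7–4: 1; 7–3: 1; 7–2: 1; 1–2: 1/2; 3–2: 1/2.
All other pairs contribute 0.
Summing the contributions gives betweenness(6) = 13.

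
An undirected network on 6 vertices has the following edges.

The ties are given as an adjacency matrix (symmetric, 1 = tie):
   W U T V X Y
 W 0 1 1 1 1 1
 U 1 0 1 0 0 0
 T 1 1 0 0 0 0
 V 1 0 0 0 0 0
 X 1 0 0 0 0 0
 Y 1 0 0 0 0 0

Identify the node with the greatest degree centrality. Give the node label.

Degrees — T:2, U:2, V:1, W:5, X:1, Y:1.
The maximum is 5, attained only by W.

W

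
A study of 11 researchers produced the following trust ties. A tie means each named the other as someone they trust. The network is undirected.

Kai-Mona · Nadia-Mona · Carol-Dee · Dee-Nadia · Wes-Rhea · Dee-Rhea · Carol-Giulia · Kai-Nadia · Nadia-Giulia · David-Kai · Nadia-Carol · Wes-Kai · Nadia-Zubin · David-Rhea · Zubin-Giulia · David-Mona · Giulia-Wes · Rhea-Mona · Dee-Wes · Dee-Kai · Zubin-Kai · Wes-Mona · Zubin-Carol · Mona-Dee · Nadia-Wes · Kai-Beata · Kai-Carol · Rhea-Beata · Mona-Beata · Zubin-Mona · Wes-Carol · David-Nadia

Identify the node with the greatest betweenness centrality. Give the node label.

Kai

Unnormalized betweenness of each node: Beata:1/5, Carol:139/120, David:9/20, Dee:23/20, Giulia:1/5, Kai:329/60, Mona:613/120, Nadia:83/20, Rhea:13/8, Wes:413/120, Zubin:31/30.
Kai has the largest value, 329/60, making it the main broker — the node through which the most shortest paths run.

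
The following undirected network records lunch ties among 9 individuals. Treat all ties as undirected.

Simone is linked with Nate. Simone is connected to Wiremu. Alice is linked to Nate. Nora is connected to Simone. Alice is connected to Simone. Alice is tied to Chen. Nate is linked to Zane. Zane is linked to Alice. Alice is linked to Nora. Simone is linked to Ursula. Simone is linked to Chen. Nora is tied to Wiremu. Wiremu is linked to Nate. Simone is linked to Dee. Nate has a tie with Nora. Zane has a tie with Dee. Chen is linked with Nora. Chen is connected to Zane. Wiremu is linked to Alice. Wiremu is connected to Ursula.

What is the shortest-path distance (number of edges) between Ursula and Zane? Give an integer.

One shortest route is Ursula – Simone – Chen – Zane, which uses 3 edges, and at distance 2 from Ursula we only reach {Alice, Chen, Dee, Nate, Nora}, which does not include Zane. So d(Ursula,Zane) = 3.

3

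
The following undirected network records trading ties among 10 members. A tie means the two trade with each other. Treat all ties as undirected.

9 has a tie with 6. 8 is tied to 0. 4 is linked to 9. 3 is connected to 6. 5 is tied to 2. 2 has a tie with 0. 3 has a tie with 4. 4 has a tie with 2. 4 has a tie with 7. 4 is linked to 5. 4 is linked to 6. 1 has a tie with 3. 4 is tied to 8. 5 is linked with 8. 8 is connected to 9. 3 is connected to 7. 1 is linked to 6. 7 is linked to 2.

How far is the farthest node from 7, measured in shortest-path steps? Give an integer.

2

Distances from 7: 0:2, 1:2, 2:1, 3:1, 4:1, 5:2, 6:2, 8:2, 9:2.
The largest is 2 (to 0, 5, 8, 6, 9, and 1), so the eccentricity of 7 is 2.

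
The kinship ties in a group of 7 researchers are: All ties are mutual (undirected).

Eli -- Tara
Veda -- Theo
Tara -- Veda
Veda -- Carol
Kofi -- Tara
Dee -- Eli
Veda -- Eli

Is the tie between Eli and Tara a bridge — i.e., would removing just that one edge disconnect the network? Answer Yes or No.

No

Even without that edge, Eli still reaches Tara via Eli – Veda – Tara, so the network stays connected. Not a bridge.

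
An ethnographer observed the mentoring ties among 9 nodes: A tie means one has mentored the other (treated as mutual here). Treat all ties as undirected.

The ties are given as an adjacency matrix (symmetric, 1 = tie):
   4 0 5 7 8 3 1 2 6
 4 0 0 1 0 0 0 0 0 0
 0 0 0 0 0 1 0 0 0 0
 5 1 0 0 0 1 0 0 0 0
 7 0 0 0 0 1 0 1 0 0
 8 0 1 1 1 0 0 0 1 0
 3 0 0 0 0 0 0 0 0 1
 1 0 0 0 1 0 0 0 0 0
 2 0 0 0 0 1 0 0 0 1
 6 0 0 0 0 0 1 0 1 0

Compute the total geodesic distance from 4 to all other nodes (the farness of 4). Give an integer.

Distances from 4: 0:3, 1:4, 2:3, 3:5, 5:1, 6:4, 7:3, 8:2.
Sum = 3 + 4 + 3 + 5 + 1 + 4 + 3 + 2 = 25.

25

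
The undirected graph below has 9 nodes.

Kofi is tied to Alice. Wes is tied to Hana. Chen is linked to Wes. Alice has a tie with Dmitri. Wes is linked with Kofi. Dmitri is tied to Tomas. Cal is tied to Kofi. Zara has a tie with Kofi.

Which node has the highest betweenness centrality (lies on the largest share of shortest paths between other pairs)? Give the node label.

Kofi

Unnormalized betweenness of each node: Alice:12, Cal:0, Chen:0, Dmitri:7, Hana:0, Kofi:22, Tomas:0, Wes:13, Zara:0.
Kofi has the largest value, 22, making it the main broker — the node through which the most shortest paths run.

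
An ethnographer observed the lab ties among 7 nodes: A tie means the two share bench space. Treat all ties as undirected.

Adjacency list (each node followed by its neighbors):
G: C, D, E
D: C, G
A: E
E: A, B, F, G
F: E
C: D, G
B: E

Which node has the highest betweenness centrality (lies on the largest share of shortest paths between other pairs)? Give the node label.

Unnormalized betweenness of each node: A:0, B:0, C:0, D:0, E:12, F:0, G:8.
E has the largest value, 12, making it the main broker — the node through which the most shortest paths run.

E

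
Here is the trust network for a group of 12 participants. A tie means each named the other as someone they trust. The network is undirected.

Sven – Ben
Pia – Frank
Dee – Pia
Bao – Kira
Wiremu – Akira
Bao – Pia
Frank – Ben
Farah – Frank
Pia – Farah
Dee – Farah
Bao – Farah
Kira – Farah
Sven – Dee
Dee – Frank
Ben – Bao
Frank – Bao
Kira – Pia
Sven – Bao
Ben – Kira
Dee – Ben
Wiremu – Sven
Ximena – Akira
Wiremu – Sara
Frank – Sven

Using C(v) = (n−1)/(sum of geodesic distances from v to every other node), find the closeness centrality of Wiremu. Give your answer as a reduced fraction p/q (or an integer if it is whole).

Distances from Wiremu: Akira:1, Bao:2, Ben:2, Dee:2, Farah:3, Frank:2, Kira:3, Pia:3, Sara:1, Sven:1, Ximena:2. Sum = 22.
n = 12, so closeness = 11/22 = 1/2.

1/2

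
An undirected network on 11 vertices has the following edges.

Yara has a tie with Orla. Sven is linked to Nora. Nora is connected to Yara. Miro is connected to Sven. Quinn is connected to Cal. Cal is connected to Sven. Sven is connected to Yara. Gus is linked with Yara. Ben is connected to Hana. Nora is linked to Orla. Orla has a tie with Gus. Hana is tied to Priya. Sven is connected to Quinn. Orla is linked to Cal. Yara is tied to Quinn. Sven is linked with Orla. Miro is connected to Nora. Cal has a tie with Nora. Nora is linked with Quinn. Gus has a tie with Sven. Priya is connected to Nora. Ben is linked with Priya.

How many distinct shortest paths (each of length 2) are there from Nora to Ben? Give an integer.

The shortest distance is 2, and the only length-2 path is Nora–Priya–Ben. So there is exactly 1 shortest path.

1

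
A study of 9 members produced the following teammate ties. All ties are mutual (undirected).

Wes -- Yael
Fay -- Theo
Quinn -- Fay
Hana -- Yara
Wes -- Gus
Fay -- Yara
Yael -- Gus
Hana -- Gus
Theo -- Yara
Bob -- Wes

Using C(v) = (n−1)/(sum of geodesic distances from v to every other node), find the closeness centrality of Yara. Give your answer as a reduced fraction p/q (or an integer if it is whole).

8/17

Distances from Yara: Bob:4, Fay:1, Gus:2, Hana:1, Quinn:2, Theo:1, Wes:3, Yael:3. Sum = 17.
n = 9, so closeness = 8/17.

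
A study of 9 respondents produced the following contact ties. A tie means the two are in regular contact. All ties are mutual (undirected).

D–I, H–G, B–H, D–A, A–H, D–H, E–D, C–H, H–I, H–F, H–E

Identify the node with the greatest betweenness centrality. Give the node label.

Unnormalized betweenness of each node: A:0, B:0, C:0, D:3/2, E:0, F:0, G:0, H:47/2, I:0.
H has the largest value, 47/2, making it the main broker — the node through which the most shortest paths run.

H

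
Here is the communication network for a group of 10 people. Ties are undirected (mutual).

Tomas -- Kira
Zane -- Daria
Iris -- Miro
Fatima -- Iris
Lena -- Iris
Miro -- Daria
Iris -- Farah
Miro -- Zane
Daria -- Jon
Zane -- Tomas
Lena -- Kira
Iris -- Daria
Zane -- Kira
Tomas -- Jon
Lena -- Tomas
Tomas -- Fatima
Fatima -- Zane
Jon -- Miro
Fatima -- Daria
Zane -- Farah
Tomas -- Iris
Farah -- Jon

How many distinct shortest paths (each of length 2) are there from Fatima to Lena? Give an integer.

The shortest distance is 2. The length-2 paths are: Fatima–Tomas–Lena; Fatima–Iris–Lena.
That gives 2 distinct shortest paths.

2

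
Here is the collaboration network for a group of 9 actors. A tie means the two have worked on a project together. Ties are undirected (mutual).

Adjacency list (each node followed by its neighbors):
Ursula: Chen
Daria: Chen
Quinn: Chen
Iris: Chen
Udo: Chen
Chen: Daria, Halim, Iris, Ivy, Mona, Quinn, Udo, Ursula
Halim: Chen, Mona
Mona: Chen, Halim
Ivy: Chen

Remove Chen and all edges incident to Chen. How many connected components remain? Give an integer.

Without Chen, the remaining ties split the others into: {Udo}; {Quinn}; {Halim, Mona}; {Daria}; {Ivy}; {Ursula}; {Iris}.
That's 7 separate components.

7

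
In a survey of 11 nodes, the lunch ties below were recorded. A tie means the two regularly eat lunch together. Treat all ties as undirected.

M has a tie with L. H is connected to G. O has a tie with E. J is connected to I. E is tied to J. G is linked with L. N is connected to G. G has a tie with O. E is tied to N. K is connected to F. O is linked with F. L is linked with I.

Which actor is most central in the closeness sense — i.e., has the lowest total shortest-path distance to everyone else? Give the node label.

G

Farness (sum of distances to all others) for each node — E:22, F:26, G:18, H:27, I:26, J:25, K:35, L:21, M:30, N:23, O:19.
The smallest farness is 18, for G, so G has the highest closeness.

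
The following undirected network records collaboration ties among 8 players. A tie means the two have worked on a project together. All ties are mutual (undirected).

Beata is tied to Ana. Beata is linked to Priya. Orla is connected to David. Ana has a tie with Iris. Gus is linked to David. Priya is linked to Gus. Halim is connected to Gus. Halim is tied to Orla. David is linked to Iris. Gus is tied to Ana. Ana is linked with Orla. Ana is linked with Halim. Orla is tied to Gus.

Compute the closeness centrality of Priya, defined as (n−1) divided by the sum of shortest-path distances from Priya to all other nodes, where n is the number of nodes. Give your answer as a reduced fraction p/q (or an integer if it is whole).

7/13

Distances from Priya: Ana:2, Beata:1, David:2, Gus:1, Halim:2, Iris:3, Orla:2. Sum = 13.
n = 8, so closeness = 7/13.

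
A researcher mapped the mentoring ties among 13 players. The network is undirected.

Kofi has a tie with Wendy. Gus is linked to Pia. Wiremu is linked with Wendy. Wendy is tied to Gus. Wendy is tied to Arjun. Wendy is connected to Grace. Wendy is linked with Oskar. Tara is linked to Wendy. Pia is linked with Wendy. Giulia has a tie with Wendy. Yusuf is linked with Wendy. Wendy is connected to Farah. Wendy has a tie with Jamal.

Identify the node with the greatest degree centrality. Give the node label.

Degrees — Arjun:1, Farah:1, Giulia:1, Grace:1, Gus:2, Jamal:1, Kofi:1, Oskar:1, Pia:2, Tara:1, Wendy:12, Wiremu:1, Yusuf:1.
The maximum is 12, attained only by Wendy.

Wendy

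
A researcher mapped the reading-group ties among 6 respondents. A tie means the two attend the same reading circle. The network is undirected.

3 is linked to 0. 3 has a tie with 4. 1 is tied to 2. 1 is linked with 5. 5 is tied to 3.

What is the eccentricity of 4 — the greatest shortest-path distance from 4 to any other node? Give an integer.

Distances from 4: 0:2, 1:3, 2:4, 3:1, 5:2.
The largest is 4 (to 2), so the eccentricity of 4 is 4.

4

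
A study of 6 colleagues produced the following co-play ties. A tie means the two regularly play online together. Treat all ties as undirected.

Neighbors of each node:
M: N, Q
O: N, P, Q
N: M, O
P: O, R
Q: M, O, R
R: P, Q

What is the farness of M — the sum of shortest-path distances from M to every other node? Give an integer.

9

Distances from M: N:1, O:2, P:3, Q:1, R:2.
Sum = 1 + 2 + 3 + 1 + 2 = 9.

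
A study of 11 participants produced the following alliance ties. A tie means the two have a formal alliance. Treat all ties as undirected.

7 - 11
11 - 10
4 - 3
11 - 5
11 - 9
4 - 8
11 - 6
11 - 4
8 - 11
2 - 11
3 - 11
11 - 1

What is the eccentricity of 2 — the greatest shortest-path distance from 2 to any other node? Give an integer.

Distances from 2: 1:2, 3:2, 4:2, 5:2, 6:2, 7:2, 8:2, 9:2, 10:2, 11:1.
The largest is 2 (to 6, 9, 8, 3, 1, 5, 7, 10, and 4), so the eccentricity of 2 is 2.

2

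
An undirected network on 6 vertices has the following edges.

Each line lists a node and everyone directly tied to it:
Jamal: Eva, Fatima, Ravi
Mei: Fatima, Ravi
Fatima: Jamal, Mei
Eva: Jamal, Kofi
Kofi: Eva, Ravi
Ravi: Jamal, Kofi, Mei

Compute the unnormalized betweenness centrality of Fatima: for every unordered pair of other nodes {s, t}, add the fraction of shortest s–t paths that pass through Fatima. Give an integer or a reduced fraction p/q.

5/6

Pairs whose geodesics pass through Fatima — Jamal–Mei: 1/2; Mei–Eva: 1/3.
All other pairs contribute 0.
Summing the contributions gives betweenness(Fatima) = 5/6.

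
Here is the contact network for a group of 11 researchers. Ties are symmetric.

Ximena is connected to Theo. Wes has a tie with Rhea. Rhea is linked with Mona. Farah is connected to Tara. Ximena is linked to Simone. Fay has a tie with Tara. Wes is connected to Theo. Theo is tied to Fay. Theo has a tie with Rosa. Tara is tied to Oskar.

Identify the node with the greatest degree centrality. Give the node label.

Theo

Degrees — Farah:1, Fay:2, Mona:1, Oskar:1, Rhea:2, Rosa:1, Simone:1, Tara:3, Theo:4, Wes:2, Ximena:2.
The maximum is 4, attained only by Theo.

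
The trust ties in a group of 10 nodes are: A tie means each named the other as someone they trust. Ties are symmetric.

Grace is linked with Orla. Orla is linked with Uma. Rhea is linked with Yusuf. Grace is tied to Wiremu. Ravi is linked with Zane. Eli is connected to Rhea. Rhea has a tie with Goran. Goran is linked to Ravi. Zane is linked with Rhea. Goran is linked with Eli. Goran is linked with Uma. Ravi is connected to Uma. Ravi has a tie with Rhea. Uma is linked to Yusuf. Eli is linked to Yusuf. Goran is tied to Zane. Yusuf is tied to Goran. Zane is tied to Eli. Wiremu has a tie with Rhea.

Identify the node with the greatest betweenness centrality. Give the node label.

Unnormalized betweenness of each node: Eli:1/3, Goran:23/6, Grace:3/2, Orla:11/4, Ravi:11/6, Rhea:41/4, Uma:91/12, Wiremu:19/4, Yusuf:11/6, Zane:1/3.
Rhea has the largest value, 41/4, making it the main broker — the node through which the most shortest paths run.

Rhea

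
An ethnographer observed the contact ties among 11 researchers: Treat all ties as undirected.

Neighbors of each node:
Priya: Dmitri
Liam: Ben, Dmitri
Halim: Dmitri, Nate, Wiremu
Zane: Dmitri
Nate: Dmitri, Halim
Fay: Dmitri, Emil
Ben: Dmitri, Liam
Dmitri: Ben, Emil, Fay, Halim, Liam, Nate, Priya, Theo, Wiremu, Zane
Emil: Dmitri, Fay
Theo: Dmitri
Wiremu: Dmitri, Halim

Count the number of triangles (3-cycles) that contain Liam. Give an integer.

1

Liam's neighbors: Ben and Dmitri.
Neighbor pairs that are themselves tied: Liam–Ben–Dmitri. Each forms one triangle with Liam, for 1 in total.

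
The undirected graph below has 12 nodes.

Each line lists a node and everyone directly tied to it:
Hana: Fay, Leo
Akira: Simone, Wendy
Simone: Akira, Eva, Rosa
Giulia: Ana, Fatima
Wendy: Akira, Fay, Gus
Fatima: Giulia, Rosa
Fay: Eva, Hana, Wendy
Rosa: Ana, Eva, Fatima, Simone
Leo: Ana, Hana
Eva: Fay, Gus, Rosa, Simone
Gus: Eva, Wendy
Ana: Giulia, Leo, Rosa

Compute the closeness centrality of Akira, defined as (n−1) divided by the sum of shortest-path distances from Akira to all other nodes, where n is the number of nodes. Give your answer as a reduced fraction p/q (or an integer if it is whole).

11/27

Distances from Akira: Ana:3, Eva:2, Fatima:3, Fay:2, Giulia:4, Gus:2, Hana:3, Leo:4, Rosa:2, Simone:1, Wendy:1. Sum = 27.
n = 12, so closeness = 11/27.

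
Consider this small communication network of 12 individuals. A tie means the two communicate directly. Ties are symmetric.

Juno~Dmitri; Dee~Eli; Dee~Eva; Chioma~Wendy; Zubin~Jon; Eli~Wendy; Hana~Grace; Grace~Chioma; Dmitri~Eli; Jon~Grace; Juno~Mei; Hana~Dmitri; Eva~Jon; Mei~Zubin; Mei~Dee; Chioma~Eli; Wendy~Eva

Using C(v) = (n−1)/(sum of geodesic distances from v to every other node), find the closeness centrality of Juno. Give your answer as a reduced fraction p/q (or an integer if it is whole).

11/25

Distances from Juno: Chioma:3, Dee:2, Dmitri:1, Eli:2, Eva:3, Grace:3, Hana:2, Jon:3, Mei:1, Wendy:3, Zubin:2. Sum = 25.
n = 12, so closeness = 11/25.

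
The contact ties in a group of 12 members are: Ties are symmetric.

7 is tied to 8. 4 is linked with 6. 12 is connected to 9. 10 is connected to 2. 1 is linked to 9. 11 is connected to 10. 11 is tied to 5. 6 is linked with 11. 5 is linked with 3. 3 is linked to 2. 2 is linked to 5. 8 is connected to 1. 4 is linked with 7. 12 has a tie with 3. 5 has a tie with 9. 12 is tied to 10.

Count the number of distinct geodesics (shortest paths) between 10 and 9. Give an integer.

1

The shortest distance is 2, and the only length-2 path is 10–12–9. So there is exactly 1 shortest path.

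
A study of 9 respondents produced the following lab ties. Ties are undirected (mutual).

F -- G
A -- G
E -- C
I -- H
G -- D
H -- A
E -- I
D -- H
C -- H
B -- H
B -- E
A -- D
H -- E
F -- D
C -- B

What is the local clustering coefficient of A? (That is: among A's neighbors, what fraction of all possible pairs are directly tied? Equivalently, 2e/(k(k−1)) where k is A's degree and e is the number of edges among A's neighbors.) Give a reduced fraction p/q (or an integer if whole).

2/3

A's neighbors: D, G, and H (k = 3).
Possible neighbor pairs: C(3,2) = 3. Edges among them: D–G, D–H → e = 2.
Clustering(A) = 2/3.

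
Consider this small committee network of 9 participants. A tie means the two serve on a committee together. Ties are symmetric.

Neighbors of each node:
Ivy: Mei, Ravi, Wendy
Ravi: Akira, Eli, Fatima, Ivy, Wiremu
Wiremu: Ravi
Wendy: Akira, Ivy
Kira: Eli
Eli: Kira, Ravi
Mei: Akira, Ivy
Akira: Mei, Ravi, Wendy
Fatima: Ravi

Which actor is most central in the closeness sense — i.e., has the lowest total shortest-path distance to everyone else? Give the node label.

Ravi

Farness (sum of distances to all others) for each node — Akira:14, Eli:16, Fatima:18, Ivy:14, Kira:23, Mei:19, Ravi:11, Wendy:19, Wiremu:18.
The smallest farness is 11, for Ravi, so Ravi has the highest closeness.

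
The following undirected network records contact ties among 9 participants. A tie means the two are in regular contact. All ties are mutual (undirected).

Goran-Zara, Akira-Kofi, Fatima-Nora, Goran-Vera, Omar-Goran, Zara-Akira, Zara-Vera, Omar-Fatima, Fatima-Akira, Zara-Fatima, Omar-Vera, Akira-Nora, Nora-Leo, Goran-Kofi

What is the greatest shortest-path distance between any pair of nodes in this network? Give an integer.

Eccentricity of each node (its greatest distance to any other): Akira:2, Fatima:2, Goran:4, Kofi:3, Leo:4, Nora:3, Omar:3, Vera:4, Zara:3.
The maximum eccentricity is 4, realized for instance by the pair Vera–Leo via Vera – Zara – Akira – Nora – Leo. So the diameter is 4.

4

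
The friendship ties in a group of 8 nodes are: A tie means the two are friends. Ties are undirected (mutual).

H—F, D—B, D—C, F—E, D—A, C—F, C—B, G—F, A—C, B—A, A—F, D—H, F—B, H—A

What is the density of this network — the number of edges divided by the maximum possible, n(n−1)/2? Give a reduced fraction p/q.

1/2

There are 14 edges and 8 nodes, so the maximum possible is C(8,2) = 28.
Density = 14/28 = 1/2.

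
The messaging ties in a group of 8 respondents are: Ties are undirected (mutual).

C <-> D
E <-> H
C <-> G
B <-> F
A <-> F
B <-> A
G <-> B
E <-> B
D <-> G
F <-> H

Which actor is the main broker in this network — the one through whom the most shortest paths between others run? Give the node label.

Unnormalized betweenness of each node: A:0, B:27/2, C:0, D:0, E:2, F:3, G:10, H:1/2.
B has the largest value, 27/2, making it the main broker — the node through which the most shortest paths run.

B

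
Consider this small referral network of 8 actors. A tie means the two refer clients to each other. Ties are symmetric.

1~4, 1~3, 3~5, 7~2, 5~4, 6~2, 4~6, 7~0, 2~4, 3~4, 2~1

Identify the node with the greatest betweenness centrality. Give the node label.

Unnormalized betweenness of each node: 0:0, 1:3/2, 2:21/2, 3:1/2, 4:15/2, 5:0, 6:0, 7:6.
2 has the largest value, 21/2, making it the main broker — the node through which the most shortest paths run.

2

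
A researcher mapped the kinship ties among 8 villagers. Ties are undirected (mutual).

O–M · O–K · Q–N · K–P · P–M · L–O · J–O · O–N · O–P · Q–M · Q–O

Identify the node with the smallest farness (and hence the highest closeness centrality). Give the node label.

Farness (sum of distances to all others) for each node — J:13, K:12, L:13, M:11, N:12, O:7, P:11, Q:11.
The smallest farness is 7, for O, so O has the highest closeness.

O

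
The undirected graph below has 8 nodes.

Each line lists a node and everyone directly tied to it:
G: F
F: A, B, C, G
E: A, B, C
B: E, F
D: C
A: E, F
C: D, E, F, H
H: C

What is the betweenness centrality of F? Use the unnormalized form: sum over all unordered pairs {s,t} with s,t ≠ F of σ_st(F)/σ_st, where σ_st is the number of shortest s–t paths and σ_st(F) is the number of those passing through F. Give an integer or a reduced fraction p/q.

Pairs whose geodesics pass through F — E–G: 3/3; G–C: 1; G–B: 1; G–A: 1; G–H: 1; G–D: 1; C–B: 1/2; C–A: 1/2; B–A: 1/2; B–H: 1/2; B–D: 1/2; A–H: 1/2; A–D: 1/2.
All other pairs contribute 0.
Summing the contributions gives betweenness(F) = 19/2.

19/2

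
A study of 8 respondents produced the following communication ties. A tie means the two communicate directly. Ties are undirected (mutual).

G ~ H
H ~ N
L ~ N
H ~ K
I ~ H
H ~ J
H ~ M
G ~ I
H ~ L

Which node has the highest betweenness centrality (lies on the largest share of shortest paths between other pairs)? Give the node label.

Unnormalized betweenness of each node: G:0, H:19, I:0, J:0, K:0, L:0, M:0, N:0.
H has the largest value, 19, making it the main broker — the node through which the most shortest paths run.

H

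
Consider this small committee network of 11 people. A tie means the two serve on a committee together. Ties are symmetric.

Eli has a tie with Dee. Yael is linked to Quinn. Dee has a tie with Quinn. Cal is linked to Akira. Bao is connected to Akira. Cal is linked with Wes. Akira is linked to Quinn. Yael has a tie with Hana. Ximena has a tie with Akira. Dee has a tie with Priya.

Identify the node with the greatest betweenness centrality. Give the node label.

Quinn

Unnormalized betweenness of each node: Akira:29, Bao:0, Cal:9, Dee:17, Eli:0, Hana:0, Priya:0, Quinn:31, Wes:0, Ximena:0, Yael:9.
Quinn has the largest value, 31, making it the main broker — the node through which the most shortest paths run.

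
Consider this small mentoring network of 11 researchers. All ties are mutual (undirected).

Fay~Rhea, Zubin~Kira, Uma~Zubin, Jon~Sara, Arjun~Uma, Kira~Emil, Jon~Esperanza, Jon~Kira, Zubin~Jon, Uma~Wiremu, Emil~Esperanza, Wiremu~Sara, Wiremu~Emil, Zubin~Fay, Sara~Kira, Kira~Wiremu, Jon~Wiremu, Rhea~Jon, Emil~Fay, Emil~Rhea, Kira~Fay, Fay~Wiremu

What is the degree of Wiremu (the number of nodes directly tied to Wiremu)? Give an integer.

Wiremu is directly tied to Emil, Fay, Jon, Kira, Sara, and Uma. That is 6 neighbors, so the degree of Wiremu is 6.

6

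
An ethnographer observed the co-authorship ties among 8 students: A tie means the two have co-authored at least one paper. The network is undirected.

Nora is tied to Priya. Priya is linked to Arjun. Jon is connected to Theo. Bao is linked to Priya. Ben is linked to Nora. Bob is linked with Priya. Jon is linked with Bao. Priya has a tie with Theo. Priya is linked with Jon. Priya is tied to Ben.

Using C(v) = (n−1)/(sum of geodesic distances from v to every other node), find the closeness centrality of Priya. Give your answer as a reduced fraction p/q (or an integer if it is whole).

Distances from Priya: Arjun:1, Bao:1, Ben:1, Bob:1, Jon:1, Nora:1, Theo:1. Sum = 7.
n = 8, so closeness = 7/7 = 1.

1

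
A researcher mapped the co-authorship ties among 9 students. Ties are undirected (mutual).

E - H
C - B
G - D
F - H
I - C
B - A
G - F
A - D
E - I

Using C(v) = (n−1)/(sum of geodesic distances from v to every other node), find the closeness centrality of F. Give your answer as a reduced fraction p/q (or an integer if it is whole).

2/5

Distances from F: A:3, B:4, C:4, D:2, E:2, G:1, H:1, I:3. Sum = 20.
n = 9, so closeness = 8/20 = 2/5.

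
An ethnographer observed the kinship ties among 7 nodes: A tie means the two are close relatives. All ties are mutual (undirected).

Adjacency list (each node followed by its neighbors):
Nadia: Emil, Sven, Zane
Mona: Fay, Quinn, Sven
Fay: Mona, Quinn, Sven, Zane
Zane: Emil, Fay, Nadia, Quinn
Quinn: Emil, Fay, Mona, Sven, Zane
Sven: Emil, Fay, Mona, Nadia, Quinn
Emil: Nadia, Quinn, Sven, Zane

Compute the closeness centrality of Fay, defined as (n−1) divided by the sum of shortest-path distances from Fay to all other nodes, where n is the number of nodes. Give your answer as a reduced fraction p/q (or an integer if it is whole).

3/4

Distances from Fay: Emil:2, Mona:1, Nadia:2, Quinn:1, Sven:1, Zane:1. Sum = 8.
n = 7, so closeness = 6/8 = 3/4.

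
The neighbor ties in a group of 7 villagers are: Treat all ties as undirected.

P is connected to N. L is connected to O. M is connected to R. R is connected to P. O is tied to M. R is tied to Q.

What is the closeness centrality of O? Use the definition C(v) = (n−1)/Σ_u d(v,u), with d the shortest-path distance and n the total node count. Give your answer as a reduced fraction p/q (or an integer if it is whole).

3/7

Distances from O: L:1, M:1, N:4, P:3, Q:3, R:2. Sum = 14.
n = 7, so closeness = 6/14 = 3/7.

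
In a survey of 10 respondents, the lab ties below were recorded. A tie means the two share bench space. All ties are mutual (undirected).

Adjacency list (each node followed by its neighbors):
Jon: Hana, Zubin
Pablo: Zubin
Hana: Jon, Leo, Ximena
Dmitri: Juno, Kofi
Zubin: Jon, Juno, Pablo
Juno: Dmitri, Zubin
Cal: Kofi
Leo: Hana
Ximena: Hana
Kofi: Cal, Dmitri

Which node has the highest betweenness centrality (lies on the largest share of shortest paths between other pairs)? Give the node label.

Zubin

Unnormalized betweenness of each node: Cal:0, Dmitri:14, Hana:15, Jon:18, Juno:18, Kofi:8, Leo:0, Pablo:0, Ximena:0, Zubin:24.
Zubin has the largest value, 24, making it the main broker — the node through which the most shortest paths run.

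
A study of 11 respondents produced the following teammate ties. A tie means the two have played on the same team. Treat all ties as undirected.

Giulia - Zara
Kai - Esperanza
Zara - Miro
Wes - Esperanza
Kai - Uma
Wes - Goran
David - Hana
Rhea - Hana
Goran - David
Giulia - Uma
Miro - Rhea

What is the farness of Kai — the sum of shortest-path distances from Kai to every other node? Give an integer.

Distances from Kai: David:4, Esperanza:1, Giulia:2, Goran:3, Hana:5, Miro:4, Rhea:5, Uma:1, Wes:2, Zara:3.
Sum = 4 + 1 + 2 + 3 + 5 + 4 + 5 + 1 + 2 + 3 = 30.

30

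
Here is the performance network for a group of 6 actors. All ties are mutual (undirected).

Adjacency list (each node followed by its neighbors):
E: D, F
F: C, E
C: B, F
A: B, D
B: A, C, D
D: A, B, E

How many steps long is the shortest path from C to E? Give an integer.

One shortest route is C – F – E, which uses 2 edges, and C and E are not directly tied, so nothing shorter exists. So d(C,E) = 2.

2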